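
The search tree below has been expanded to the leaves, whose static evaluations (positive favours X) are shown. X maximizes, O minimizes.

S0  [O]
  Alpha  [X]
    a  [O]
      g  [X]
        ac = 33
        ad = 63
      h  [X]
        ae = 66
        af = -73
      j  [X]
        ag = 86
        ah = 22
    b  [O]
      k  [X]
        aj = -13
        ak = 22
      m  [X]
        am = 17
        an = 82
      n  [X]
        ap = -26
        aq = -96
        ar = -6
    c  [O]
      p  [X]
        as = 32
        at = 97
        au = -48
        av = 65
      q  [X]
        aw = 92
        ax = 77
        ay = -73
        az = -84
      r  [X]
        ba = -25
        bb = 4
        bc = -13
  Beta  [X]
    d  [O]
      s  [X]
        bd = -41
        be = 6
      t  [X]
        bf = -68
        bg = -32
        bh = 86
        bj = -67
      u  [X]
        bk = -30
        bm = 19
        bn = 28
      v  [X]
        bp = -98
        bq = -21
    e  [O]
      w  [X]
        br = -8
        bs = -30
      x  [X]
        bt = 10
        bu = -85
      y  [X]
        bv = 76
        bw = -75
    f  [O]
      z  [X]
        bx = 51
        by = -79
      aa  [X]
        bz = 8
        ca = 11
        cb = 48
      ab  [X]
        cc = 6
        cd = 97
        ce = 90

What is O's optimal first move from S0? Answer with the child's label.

g (X): max(33, 63) = 63
h (X): max(66, -73) = 66
j (X): max(86, 22) = 86
a (O): min(63, 66, 86) = 63
k (X): max(-13, 22) = 22
m (X): max(17, 82) = 82
n (X): max(-26, -96, -6) = -6
b (O): min(22, 82, -6) = -6
p (X): max(32, 97, -48, 65) = 97
q (X): max(92, 77, -73, -84) = 92
r (X): max(-25, 4, -13) = 4
c (O): min(97, 92, 4) = 4
Alpha (X): max(63, -6, 4) = 63
s (X): max(-41, 6) = 6
t (X): max(-68, -32, 86, -67) = 86
u (X): max(-30, 19, 28) = 28
v (X): max(-98, -21) = -21
d (O): min(6, 86, 28, -21) = -21
w (X): max(-8, -30) = -8
x (X): max(10, -85) = 10
y (X): max(76, -75) = 76
e (O): min(-8, 10, 76) = -8
z (X): max(51, -79) = 51
aa (X): max(8, 11, 48) = 48
ab (X): max(6, 97, 90) = 97
f (O): min(51, 48, 97) = 48
Beta (X): max(-21, -8, 48) = 48
S0 (O): min(63, 48) = 48
O at S0 wants the lowest of {Alpha=63, Beta=48}, so chooses Beta.

Beta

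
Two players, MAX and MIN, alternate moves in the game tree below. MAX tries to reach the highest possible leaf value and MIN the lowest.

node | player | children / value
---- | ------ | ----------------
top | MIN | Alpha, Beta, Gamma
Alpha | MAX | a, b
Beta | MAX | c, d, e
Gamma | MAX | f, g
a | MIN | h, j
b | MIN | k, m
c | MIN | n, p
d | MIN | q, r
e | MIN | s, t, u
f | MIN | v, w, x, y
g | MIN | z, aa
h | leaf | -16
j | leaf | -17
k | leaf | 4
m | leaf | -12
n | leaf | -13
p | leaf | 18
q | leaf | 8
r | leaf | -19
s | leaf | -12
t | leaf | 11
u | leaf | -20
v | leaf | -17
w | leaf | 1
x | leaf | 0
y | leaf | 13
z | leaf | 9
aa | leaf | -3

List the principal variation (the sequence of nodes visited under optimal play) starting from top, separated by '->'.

a (MIN): min(-16, -17) = -17
b (MIN): min(4, -12) = -12
Alpha (MAX): max(-17, -12) = -12
c (MIN): min(-13, 18) = -13
d (MIN): min(8, -19) = -19
e (MIN): min(-12, 11, -20) = -20
Beta (MAX): max(-13, -19, -20) = -13
f (MIN): min(-17, 1, 0, 13) = -17
g (MIN): min(9, -3) = -3
Gamma (MAX): max(-17, -3) = -3
top (MIN): min(-12, -13, -3) = -13
At top, MIN picks Beta (lowest: -13).
At Beta, MAX picks c (highest: -13).
At c, MIN picks n (lowest: -13).
Terminal value -13.

top -> Beta -> c -> n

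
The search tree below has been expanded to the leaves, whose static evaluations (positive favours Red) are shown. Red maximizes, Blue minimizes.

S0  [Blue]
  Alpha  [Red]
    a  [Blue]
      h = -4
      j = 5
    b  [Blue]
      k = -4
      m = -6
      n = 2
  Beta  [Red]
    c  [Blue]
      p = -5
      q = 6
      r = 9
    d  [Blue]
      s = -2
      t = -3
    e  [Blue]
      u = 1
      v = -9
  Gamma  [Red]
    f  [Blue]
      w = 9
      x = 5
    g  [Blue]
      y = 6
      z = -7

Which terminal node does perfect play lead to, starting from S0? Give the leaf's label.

a (Blue): min(-4, 5) = -4
b (Blue): min(-4, -6, 2) = -6
Alpha (Red): max(-4, -6) = -4
c (Blue): min(-5, 6, 9) = -5
d (Blue): min(-2, -3) = -3
e (Blue): min(1, -9) = -9
Beta (Red): max(-5, -3, -9) = -3
f (Blue): min(9, 5) = 5
g (Blue): min(6, -7) = -7
Gamma (Red): max(5, -7) = 5
S0 (Blue): min(-4, -3, 5) = -4
At S0, Blue picks Alpha (lowest: -4).
At Alpha, Red picks a (highest: -4).
At a, Blue picks h (lowest: -4).
Terminal value -4.

h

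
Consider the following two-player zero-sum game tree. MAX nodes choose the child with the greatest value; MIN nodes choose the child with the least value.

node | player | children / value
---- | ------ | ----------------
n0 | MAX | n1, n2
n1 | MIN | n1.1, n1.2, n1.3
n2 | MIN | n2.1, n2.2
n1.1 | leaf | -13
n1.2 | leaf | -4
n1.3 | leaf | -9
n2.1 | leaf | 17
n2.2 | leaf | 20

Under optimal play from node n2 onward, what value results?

n2 (MIN): min(17, 20) = 17

17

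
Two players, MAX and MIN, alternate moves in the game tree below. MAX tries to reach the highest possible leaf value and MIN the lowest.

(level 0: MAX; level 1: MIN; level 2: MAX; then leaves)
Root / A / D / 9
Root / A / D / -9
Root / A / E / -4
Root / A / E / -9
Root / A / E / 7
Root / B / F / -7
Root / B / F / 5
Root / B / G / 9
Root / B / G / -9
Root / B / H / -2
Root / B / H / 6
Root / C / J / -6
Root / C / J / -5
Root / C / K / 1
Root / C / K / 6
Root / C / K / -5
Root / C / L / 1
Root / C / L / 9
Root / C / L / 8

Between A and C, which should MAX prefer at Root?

A

D (MAX): max(9, -9) = 9
E (MAX): max(-4, -9, 7) = 7
A (MIN): min(9, 7) = 7
J (MAX): max(-6, -5) = -5
K (MAX): max(1, 6, -5) = 6
L (MAX): max(1, 9, 8) = 9
C (MIN): min(-5, 6, 9) = -5
MAX prefers the higher value; A=7, C=-5. A is better since 7 > -5.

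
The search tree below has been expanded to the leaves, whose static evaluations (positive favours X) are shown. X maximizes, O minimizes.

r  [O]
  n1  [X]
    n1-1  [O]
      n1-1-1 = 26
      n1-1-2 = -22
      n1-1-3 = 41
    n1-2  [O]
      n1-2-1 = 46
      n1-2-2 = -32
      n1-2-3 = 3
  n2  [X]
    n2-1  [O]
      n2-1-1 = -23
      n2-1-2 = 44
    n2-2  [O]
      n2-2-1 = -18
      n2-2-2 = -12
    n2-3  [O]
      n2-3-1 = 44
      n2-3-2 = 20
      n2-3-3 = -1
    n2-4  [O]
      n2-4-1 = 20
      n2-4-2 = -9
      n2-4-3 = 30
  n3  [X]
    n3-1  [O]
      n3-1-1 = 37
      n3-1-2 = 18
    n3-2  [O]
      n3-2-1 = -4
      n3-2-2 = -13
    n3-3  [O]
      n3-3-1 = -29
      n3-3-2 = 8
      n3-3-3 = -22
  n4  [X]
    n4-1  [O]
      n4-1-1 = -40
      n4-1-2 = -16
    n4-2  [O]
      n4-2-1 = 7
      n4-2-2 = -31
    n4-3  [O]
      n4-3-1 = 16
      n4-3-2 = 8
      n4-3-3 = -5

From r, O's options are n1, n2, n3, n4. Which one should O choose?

n1-1 (O): min(26, -22, 41) = -22
n1-2 (O): min(46, -32, 3) = -32
n1 (X): max(-22, -32) = -22
n2-1 (O): min(-23, 44) = -23
n2-2 (O): min(-18, -12) = -18
n2-3 (O): min(44, 20, -1) = -1
n2-4 (O): min(20, -9, 30) = -9
n2 (X): max(-23, -18, -1, -9) = -1
n3-1 (O): min(37, 18) = 18
n3-2 (O): min(-4, -13) = -13
n3-3 (O): min(-29, 8, -22) = -29
n3 (X): max(18, -13, -29) = 18
n4-1 (O): min(-40, -16) = -40
n4-2 (O): min(7, -31) = -31
n4-3 (O): min(16, 8, -5) = -5
n4 (X): max(-40, -31, -5) = -5
r (O): min(-22, -1, 18, -5) = -22
O at r wants the lowest of {n1=-22, n2=-1, n3=18, n4=-5}, so chooses n1.

n1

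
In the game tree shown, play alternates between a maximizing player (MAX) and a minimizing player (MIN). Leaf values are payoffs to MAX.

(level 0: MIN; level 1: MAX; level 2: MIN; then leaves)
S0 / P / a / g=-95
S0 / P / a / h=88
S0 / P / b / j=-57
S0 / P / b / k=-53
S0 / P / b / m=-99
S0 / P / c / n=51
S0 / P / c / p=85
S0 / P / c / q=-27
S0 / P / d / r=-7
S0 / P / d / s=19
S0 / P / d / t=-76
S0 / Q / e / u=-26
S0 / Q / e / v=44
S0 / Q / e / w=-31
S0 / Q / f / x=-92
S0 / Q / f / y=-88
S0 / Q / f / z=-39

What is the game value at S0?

-31

a (MIN): min(-95, 88) = -95
b (MIN): min(-57, -53, -99) = -99
c (MIN): min(51, 85, -27) = -27
d (MIN): min(-7, 19, -76) = -76
P (MAX): max(-95, -99, -27, -76) = -27
e (MIN): min(-26, 44, -31) = -31
f (MIN): min(-92, -88, -39) = -92
Q (MAX): max(-31, -92) = -31
S0 (MIN): min(-27, -31) = -31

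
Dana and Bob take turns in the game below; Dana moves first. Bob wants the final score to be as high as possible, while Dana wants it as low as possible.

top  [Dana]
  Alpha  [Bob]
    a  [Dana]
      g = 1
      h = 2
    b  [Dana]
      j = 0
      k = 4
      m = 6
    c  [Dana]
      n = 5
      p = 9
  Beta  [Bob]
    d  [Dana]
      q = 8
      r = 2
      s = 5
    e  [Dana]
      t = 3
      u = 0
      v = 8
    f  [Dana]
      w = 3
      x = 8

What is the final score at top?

a (Dana): min(1, 2) = 1
b (Dana): min(0, 4, 6) = 0
c (Dana): min(5, 9) = 5
Alpha (Bob): max(1, 0, 5) = 5
d (Dana): min(8, 2, 5) = 2
e (Dana): min(3, 0, 8) = 0
f (Dana): min(3, 8) = 3
Beta (Bob): max(2, 0, 3) = 3
top (Dana): min(5, 3) = 3

3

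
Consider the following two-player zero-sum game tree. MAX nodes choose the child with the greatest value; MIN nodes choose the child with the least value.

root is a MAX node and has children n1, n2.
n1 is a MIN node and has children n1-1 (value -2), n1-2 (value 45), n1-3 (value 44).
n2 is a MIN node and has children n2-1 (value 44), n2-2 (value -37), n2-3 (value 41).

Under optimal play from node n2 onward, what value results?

n2 (MIN): min(44, -37, 41) = -37

-37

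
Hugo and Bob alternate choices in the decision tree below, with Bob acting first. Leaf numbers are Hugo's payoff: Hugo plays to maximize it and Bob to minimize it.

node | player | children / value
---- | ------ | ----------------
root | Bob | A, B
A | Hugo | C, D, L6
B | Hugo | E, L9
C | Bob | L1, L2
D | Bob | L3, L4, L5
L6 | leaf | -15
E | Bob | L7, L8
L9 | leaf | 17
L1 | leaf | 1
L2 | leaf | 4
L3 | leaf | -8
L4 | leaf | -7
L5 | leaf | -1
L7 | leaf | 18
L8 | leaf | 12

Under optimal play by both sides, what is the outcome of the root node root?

C (Bob): min(1, 4) = 1
D (Bob): min(-8, -7, -1) = -8
A (Hugo): max(1, -8, -15) = 1
E (Bob): min(18, 12) = 12
B (Hugo): max(12, 17) = 17
root (Bob): min(1, 17) = 1

1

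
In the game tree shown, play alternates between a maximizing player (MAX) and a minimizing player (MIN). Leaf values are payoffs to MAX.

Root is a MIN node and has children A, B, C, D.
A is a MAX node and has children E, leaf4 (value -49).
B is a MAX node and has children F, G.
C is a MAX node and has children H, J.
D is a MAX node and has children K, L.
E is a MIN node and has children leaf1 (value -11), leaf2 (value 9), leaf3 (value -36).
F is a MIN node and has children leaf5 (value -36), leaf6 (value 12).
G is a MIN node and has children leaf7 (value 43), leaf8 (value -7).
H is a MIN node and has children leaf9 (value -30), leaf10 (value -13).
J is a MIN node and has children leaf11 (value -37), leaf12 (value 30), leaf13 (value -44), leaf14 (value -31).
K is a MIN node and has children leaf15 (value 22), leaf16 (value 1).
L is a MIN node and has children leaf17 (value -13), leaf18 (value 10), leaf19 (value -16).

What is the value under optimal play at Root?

E (MIN): min(-11, 9, -36) = -36
A (MAX): max(-36, -49) = -36
F (MIN): min(-36, 12) = -36
G (MIN): min(43, -7) = -7
B (MAX): max(-36, -7) = -7
H (MIN): min(-30, -13) = -30
J (MIN): min(-37, 30, -44, -31) = -44
C (MAX): max(-30, -44) = -30
K (MIN): min(22, 1) = 1
L (MIN): min(-13, 10, -16) = -16
D (MAX): max(1, -16) = 1
Root (MIN): min(-36, -7, -30, 1) = -36

-36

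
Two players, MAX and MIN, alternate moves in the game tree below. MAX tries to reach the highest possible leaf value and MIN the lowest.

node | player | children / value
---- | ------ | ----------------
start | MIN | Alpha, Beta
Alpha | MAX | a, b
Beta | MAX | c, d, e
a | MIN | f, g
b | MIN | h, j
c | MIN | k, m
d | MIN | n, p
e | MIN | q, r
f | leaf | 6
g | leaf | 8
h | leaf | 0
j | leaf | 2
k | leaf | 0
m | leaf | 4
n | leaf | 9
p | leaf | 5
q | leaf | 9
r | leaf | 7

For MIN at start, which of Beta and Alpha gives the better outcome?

Alpha

c (MIN): min(0, 4) = 0
d (MIN): min(9, 5) = 5
e (MIN): min(9, 7) = 7
Beta (MAX): max(0, 5, 7) = 7
a (MIN): min(6, 8) = 6
b (MIN): min(0, 2) = 0
Alpha (MAX): max(6, 0) = 6
MIN prefers the lower value; Beta=7, Alpha=6. Alpha is better since 6 < 7.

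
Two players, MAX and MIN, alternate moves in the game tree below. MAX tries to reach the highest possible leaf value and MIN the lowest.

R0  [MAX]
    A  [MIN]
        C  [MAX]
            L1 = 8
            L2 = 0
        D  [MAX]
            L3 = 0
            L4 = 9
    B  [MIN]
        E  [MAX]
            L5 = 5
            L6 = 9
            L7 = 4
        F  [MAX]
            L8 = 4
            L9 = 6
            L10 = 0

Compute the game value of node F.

F (MAX): max(4, 6, 0) = 6

6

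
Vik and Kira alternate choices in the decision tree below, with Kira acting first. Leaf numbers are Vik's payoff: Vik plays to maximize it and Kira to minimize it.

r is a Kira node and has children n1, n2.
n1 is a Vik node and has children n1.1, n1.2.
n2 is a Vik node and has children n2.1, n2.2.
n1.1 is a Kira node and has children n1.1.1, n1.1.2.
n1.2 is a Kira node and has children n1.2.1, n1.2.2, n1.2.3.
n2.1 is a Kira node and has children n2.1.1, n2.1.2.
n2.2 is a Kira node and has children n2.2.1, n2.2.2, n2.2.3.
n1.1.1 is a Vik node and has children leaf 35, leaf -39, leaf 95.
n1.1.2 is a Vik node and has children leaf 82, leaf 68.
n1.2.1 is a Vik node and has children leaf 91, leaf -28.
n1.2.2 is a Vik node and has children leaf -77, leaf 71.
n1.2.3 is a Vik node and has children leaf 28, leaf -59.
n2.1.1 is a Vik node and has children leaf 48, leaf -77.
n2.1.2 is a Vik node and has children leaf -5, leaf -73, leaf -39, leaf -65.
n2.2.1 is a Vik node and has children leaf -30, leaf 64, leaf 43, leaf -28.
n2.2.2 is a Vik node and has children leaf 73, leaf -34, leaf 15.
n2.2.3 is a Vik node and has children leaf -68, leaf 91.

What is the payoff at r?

64

n1.1.1 (Vik): max(35, -39, 95) = 95
n1.1.2 (Vik): max(82, 68) = 82
n1.1 (Kira): min(95, 82) = 82
n1.2.1 (Vik): max(91, -28) = 91
n1.2.2 (Vik): max(-77, 71) = 71
n1.2.3 (Vik): max(28, -59) = 28
n1.2 (Kira): min(91, 71, 28) = 28
n1 (Vik): max(82, 28) = 82
n2.1.1 (Vik): max(48, -77) = 48
n2.1.2 (Vik): max(-5, -73, -39, -65) = -5
n2.1 (Kira): min(48, -5) = -5
n2.2.1 (Vik): max(-30, 64, 43, -28) = 64
n2.2.2 (Vik): max(73, -34, 15) = 73
n2.2.3 (Vik): max(-68, 91) = 91
n2.2 (Kira): min(64, 73, 91) = 64
n2 (Vik): max(-5, 64) = 64
r (Kira): min(82, 64) = 64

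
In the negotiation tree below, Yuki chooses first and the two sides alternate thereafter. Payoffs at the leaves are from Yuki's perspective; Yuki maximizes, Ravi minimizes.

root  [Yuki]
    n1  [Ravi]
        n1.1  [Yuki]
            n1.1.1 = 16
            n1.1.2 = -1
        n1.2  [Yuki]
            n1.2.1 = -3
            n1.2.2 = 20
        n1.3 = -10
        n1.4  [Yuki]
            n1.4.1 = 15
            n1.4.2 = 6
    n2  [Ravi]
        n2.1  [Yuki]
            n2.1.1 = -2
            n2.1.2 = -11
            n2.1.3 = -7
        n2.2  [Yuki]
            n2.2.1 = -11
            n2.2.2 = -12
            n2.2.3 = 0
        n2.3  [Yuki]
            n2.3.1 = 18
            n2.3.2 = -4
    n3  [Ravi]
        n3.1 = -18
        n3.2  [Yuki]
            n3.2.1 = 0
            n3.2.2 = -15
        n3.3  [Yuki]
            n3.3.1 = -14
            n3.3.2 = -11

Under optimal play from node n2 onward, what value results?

n2.1 (Yuki): max(-2, -11, -7) = -2
n2.2 (Yuki): max(-11, -12, 0) = 0
n2.3 (Yuki): max(18, -4) = 18
n2 (Ravi): min(-2, 0, 18) = -2

-2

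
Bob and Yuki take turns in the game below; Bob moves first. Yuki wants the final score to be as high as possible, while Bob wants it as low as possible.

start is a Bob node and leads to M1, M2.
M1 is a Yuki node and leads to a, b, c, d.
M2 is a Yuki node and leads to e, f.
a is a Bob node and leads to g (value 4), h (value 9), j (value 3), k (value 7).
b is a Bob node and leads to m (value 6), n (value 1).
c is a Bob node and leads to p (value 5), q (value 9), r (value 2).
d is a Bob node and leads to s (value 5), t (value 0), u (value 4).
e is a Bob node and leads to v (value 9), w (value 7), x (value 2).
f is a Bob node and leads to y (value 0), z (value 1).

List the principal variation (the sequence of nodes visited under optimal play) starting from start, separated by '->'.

start -> M2 -> e -> x

a (Bob): min(4, 9, 3, 7) = 3
b (Bob): min(6, 1) = 1
c (Bob): min(5, 9, 2) = 2
d (Bob): min(5, 0, 4) = 0
M1 (Yuki): max(3, 1, 2, 0) = 3
e (Bob): min(9, 7, 2) = 2
f (Bob): min(0, 1) = 0
M2 (Yuki): max(2, 0) = 2
start (Bob): min(3, 2) = 2
At start, Bob picks M2 (lowest: 2).
At M2, Yuki picks e (highest: 2).
At e, Bob picks x (lowest: 2).
Terminal value 2.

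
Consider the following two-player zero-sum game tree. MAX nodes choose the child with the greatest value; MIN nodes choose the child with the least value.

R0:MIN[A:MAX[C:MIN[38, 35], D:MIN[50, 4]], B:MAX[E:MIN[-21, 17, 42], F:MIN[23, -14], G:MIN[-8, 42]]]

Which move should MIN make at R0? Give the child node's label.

C (MIN): min(38, 35) = 35
D (MIN): min(50, 4) = 4
A (MAX): max(35, 4) = 35
E (MIN): min(-21, 17, 42) = -21
F (MIN): min(23, -14) = -14
G (MIN): min(-8, 42) = -8
B (MAX): max(-21, -14, -8) = -8
R0 (MIN): min(35, -8) = -8
MIN at R0 wants the lowest of {A=35, B=-8}, so chooses B.

B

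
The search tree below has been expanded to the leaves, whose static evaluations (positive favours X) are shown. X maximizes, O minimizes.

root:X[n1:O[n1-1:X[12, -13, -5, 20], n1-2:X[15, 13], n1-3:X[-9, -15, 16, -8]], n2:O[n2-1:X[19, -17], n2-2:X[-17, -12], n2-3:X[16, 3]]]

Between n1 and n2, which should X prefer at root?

n1

n1-1 (X): max(12, -13, -5, 20) = 20
n1-2 (X): max(15, 13) = 15
n1-3 (X): max(-9, -15, 16, -8) = 16
n1 (O): min(20, 15, 16) = 15
n2-1 (X): max(19, -17) = 19
n2-2 (X): max(-17, -12) = -12
n2-3 (X): max(16, 3) = 16
n2 (O): min(19, -12, 16) = -12
X prefers the higher value; n1=15, n2=-12. n1 is better since 15 > -12.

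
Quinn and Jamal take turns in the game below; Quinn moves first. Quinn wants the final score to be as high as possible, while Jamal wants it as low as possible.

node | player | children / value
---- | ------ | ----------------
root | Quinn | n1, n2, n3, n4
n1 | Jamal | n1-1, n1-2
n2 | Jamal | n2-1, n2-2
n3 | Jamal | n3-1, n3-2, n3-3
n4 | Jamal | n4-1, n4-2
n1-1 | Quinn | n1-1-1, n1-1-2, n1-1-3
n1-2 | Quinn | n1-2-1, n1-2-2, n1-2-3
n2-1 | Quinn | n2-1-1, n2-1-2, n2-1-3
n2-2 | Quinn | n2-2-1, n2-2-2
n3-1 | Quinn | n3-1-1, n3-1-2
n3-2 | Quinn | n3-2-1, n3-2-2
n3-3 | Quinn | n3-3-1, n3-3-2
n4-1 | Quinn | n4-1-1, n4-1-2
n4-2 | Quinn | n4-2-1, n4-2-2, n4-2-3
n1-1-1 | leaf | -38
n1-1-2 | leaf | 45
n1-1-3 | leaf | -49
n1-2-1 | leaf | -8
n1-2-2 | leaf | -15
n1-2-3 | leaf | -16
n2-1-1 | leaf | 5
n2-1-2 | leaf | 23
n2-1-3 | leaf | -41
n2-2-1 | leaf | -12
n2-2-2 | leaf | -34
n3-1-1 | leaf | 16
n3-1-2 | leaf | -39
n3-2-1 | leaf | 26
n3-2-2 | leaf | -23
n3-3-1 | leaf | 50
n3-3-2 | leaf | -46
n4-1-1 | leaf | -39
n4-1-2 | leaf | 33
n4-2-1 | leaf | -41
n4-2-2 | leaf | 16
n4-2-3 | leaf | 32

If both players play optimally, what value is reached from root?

n1-1 (Quinn): max(-38, 45, -49) = 45
n1-2 (Quinn): max(-8, -15, -16) = -8
n1 (Jamal): min(45, -8) = -8
n2-1 (Quinn): max(5, 23, -41) = 23
n2-2 (Quinn): max(-12, -34) = -12
n2 (Jamal): min(23, -12) = -12
n3-1 (Quinn): max(16, -39) = 16
n3-2 (Quinn): max(26, -23) = 26
n3-3 (Quinn): max(50, -46) = 50
n3 (Jamal): min(16, 26, 50) = 16
n4-1 (Quinn): max(-39, 33) = 33
n4-2 (Quinn): max(-41, 16, 32) = 32
n4 (Jamal): min(33, 32) = 32
root (Quinn): max(-8, -12, 16, 32) = 32

32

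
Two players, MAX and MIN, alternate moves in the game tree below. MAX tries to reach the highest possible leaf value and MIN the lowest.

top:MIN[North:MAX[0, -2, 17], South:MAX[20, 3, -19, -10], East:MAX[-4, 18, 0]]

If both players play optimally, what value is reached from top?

17

North (MAX): max(0, -2, 17) = 17
South (MAX): max(20, 3, -19, -10) = 20
East (MAX): max(-4, 18, 0) = 18
top (MIN): min(17, 20, 18) = 17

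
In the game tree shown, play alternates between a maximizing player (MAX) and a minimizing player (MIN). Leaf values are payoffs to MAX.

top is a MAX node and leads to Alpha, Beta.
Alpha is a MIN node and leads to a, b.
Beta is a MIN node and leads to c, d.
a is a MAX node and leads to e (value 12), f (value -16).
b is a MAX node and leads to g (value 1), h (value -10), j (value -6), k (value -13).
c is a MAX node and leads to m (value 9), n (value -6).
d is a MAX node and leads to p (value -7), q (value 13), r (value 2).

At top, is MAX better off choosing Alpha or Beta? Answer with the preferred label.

a (MAX): max(12, -16) = 12
b (MAX): max(1, -10, -6, -13) = 1
Alpha (MIN): min(12, 1) = 1
c (MAX): max(9, -6) = 9
d (MAX): max(-7, 13, 2) = 13
Beta (MIN): min(9, 13) = 9
MAX prefers the higher value; Alpha=1, Beta=9. Beta is better since 9 > 1.

Beta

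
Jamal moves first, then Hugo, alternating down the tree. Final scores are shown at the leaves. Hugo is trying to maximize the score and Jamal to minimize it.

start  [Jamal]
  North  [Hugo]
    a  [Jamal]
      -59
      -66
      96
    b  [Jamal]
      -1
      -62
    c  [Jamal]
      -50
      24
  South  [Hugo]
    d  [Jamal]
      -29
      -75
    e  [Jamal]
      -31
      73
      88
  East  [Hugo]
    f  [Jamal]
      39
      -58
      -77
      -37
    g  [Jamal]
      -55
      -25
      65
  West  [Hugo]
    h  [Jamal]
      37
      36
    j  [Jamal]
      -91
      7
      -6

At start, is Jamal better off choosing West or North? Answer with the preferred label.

North

h (Jamal): min(37, 36) = 36
j (Jamal): min(-91, 7, -6) = -91
West (Hugo): max(36, -91) = 36
a (Jamal): min(-59, -66, 96) = -66
b (Jamal): min(-1, -62) = -62
c (Jamal): min(-50, 24) = -50
North (Hugo): max(-66, -62, -50) = -50
Jamal prefers the lower value; West=36, North=-50. North is better since -50 < 36.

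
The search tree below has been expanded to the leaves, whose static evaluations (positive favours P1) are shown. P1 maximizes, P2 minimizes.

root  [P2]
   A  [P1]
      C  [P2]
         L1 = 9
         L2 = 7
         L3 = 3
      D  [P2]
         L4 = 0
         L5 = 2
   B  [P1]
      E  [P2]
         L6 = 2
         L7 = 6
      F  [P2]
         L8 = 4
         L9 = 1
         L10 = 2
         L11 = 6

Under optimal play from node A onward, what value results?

C (P2): min(9, 7, 3) = 3
D (P2): min(0, 2) = 0
A (P1): max(3, 0) = 3

3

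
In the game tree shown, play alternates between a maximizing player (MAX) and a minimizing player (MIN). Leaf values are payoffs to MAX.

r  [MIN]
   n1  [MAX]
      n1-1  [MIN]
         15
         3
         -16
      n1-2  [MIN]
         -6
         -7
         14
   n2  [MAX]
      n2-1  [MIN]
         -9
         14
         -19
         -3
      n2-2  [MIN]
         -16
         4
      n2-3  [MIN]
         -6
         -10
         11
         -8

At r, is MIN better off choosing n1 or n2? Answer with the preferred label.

n1-1 (MIN): min(15, 3, -16) = -16
n1-2 (MIN): min(-6, -7, 14) = -7
n1 (MAX): max(-16, -7) = -7
n2-1 (MIN): min(-9, 14, -19, -3) = -19
n2-2 (MIN): min(-16, 4) = -16
n2-3 (MIN): min(-6, -10, 11, -8) = -10
n2 (MAX): max(-19, -16, -10) = -10
MIN prefers the lower value; n1=-7, n2=-10. n2 is better since -10 < -7.

n2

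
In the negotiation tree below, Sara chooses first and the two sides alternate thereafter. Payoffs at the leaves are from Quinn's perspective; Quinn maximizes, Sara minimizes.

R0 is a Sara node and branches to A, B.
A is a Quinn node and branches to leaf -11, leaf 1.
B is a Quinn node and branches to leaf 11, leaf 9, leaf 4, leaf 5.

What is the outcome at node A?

1

A (Quinn): max(-11, 1) = 1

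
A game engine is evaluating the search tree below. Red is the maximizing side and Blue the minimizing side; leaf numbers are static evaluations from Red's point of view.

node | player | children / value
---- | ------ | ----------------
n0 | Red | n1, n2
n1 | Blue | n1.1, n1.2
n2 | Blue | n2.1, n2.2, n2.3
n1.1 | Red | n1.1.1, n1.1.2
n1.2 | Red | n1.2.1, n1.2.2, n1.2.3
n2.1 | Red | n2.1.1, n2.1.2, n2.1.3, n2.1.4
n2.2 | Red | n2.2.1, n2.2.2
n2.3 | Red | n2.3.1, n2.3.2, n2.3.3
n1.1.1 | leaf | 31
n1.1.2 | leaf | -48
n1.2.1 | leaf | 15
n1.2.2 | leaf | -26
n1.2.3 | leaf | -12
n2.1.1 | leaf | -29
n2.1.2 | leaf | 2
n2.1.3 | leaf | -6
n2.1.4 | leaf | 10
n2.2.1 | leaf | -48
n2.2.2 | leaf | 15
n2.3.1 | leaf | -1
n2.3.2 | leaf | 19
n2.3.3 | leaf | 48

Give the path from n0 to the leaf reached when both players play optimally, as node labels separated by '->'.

n1.1 (Red): max(31, -48) = 31
n1.2 (Red): max(15, -26, -12) = 15
n1 (Blue): min(31, 15) = 15
n2.1 (Red): max(-29, 2, -6, 10) = 10
n2.2 (Red): max(-48, 15) = 15
n2.3 (Red): max(-1, 19, 48) = 48
n2 (Blue): min(10, 15, 48) = 10
n0 (Red): max(15, 10) = 15
At n0, Red picks n1 (highest: 15).
At n1, Blue picks n1.2 (lowest: 15).
At n1.2, Red picks n1.2.1 (highest: 15).
Terminal value 15.

n0 -> n1 -> n1.2 -> n1.2.1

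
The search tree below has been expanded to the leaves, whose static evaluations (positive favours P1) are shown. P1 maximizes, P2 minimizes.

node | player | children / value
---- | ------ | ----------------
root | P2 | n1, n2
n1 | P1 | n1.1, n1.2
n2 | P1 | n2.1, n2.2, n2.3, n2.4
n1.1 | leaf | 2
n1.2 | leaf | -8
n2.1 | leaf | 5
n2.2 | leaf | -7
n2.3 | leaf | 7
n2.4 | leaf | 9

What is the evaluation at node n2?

9

n2 (P1): max(5, -7, 7, 9) = 9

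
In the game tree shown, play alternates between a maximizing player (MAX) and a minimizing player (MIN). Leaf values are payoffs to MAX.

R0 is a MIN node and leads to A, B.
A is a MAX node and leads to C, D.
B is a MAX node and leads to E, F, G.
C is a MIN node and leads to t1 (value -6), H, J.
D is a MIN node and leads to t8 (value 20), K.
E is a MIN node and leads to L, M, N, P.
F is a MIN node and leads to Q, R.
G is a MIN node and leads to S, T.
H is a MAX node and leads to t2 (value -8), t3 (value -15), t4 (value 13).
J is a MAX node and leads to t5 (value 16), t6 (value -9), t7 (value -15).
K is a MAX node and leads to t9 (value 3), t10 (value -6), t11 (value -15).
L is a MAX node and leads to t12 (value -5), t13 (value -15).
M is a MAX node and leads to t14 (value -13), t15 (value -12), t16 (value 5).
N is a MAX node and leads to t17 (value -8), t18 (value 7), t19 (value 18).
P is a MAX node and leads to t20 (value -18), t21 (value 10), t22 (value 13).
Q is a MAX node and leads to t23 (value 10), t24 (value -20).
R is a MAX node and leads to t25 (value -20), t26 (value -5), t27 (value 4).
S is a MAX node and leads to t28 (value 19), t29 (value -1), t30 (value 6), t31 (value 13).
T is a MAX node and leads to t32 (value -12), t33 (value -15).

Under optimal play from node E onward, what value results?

-5

L (MAX): max(-5, -15) = -5
M (MAX): max(-13, -12, 5) = 5
N (MAX): max(-8, 7, 18) = 18
P (MAX): max(-18, 10, 13) = 13
E (MIN): min(-5, 5, 18, 13) = -5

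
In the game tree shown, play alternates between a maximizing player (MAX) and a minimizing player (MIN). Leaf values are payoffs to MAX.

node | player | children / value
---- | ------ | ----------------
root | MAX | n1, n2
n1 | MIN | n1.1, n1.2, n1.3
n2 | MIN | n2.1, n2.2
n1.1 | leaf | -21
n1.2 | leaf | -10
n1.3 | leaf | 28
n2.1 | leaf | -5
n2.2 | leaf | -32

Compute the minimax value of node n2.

n2 (MIN): min(-5, -32) = -32

-32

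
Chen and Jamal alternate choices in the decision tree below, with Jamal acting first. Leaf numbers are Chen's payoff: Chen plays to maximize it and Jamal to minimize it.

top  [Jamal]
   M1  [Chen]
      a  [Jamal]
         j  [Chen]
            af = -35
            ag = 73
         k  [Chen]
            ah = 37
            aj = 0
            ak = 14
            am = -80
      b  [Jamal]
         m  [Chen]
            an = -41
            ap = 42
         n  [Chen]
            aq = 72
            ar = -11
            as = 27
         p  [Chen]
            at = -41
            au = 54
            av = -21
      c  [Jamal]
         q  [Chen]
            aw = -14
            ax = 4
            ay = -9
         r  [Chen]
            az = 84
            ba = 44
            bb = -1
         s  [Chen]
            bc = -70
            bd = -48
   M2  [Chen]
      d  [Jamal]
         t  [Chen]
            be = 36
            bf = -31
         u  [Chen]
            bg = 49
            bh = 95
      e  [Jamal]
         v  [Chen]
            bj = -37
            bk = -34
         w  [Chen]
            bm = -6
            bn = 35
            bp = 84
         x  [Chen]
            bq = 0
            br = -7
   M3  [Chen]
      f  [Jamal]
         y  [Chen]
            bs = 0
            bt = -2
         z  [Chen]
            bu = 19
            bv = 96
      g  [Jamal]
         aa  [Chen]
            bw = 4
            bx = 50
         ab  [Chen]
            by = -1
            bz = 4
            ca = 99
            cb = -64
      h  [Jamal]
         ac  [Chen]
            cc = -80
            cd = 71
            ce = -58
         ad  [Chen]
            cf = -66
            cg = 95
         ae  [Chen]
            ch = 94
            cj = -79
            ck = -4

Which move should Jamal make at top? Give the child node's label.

j (Chen): max(-35, 73) = 73
k (Chen): max(37, 0, 14, -80) = 37
a (Jamal): min(73, 37) = 37
m (Chen): max(-41, 42) = 42
n (Chen): max(72, -11, 27) = 72
p (Chen): max(-41, 54, -21) = 54
b (Jamal): min(42, 72, 54) = 42
q (Chen): max(-14, 4, -9) = 4
r (Chen): max(84, 44, -1) = 84
s (Chen): max(-70, -48) = -48
c (Jamal): min(4, 84, -48) = -48
M1 (Chen): max(37, 42, -48) = 42
t (Chen): max(36, -31) = 36
u (Chen): max(49, 95) = 95
d (Jamal): min(36, 95) = 36
v (Chen): max(-37, -34) = -34
w (Chen): max(-6, 35, 84) = 84
x (Chen): max(0, -7) = 0
e (Jamal): min(-34, 84, 0) = -34
M2 (Chen): max(36, -34) = 36
y (Chen): max(0, -2) = 0
z (Chen): max(19, 96) = 96
f (Jamal): min(0, 96) = 0
aa (Chen): max(4, 50) = 50
ab (Chen): max(-1, 4, 99, -64) = 99
g (Jamal): min(50, 99) = 50
ac (Chen): max(-80, 71, -58) = 71
ad (Chen): max(-66, 95) = 95
ae (Chen): max(94, -79, -4) = 94
h (Jamal): min(71, 95, 94) = 71
M3 (Chen): max(0, 50, 71) = 71
top (Jamal): min(42, 36, 71) = 36
Jamal at top wants the lowest of {M1=42, M2=36, M3=71}, so chooses M2.

M2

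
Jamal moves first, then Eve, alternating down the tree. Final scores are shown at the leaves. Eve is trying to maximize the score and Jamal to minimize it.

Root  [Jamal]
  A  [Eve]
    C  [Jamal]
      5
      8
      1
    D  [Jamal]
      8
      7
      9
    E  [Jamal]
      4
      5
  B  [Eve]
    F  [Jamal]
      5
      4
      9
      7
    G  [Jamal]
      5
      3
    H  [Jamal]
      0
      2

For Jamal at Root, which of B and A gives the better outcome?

B

F (Jamal): min(5, 4, 9, 7) = 4
G (Jamal): min(5, 3) = 3
H (Jamal): min(0, 2) = 0
B (Eve): max(4, 3, 0) = 4
C (Jamal): min(5, 8, 1) = 1
D (Jamal): min(8, 7, 9) = 7
E (Jamal): min(4, 5) = 4
A (Eve): max(1, 7, 4) = 7
Jamal prefers the lower value; B=4, A=7. B is better since 4 < 7.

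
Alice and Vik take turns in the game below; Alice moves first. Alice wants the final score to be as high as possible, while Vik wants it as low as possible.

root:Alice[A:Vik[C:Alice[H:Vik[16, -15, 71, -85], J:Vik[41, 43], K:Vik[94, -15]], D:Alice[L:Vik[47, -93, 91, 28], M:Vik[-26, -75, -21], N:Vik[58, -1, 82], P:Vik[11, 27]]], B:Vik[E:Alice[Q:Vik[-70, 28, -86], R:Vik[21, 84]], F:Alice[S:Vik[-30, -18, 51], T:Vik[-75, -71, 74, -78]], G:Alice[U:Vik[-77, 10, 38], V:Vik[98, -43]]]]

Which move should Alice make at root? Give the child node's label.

H (Vik): min(16, -15, 71, -85) = -85
J (Vik): min(41, 43) = 41
K (Vik): min(94, -15) = -15
C (Alice): max(-85, 41, -15) = 41
L (Vik): min(47, -93, 91, 28) = -93
M (Vik): min(-26, -75, -21) = -75
N (Vik): min(58, -1, 82) = -1
P (Vik): min(11, 27) = 11
D (Alice): max(-93, -75, -1, 11) = 11
A (Vik): min(41, 11) = 11
Q (Vik): min(-70, 28, -86) = -86
R (Vik): min(21, 84) = 21
E (Alice): max(-86, 21) = 21
S (Vik): min(-30, -18, 51) = -30
T (Vik): min(-75, -71, 74, -78) = -78
F (Alice): max(-30, -78) = -30
U (Vik): min(-77, 10, 38) = -77
V (Vik): min(98, -43) = -43
G (Alice): max(-77, -43) = -43
B (Vik): min(21, -30, -43) = -43
root (Alice): max(11, -43) = 11
Alice at root wants the highest of {A=11, B=-43}, so chooses A.

A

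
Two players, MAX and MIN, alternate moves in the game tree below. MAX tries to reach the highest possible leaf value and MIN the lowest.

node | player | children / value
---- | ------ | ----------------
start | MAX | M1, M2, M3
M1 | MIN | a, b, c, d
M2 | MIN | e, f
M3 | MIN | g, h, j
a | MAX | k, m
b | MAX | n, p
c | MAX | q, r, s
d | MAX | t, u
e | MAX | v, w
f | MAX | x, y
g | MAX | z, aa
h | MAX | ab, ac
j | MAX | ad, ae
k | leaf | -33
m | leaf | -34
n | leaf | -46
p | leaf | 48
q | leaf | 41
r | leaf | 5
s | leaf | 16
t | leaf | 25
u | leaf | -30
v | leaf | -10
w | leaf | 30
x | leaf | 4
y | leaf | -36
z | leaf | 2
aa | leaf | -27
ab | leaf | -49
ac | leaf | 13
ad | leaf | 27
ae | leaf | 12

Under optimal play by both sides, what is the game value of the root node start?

4

a (MAX): max(-33, -34) = -33
b (MAX): max(-46, 48) = 48
c (MAX): max(41, 5, 16) = 41
d (MAX): max(25, -30) = 25
M1 (MIN): min(-33, 48, 41, 25) = -33
e (MAX): max(-10, 30) = 30
f (MAX): max(4, -36) = 4
M2 (MIN): min(30, 4) = 4
g (MAX): max(2, -27) = 2
h (MAX): max(-49, 13) = 13
j (MAX): max(27, 12) = 27
M3 (MIN): min(2, 13, 27) = 2
start (MAX): max(-33, 4, 2) = 4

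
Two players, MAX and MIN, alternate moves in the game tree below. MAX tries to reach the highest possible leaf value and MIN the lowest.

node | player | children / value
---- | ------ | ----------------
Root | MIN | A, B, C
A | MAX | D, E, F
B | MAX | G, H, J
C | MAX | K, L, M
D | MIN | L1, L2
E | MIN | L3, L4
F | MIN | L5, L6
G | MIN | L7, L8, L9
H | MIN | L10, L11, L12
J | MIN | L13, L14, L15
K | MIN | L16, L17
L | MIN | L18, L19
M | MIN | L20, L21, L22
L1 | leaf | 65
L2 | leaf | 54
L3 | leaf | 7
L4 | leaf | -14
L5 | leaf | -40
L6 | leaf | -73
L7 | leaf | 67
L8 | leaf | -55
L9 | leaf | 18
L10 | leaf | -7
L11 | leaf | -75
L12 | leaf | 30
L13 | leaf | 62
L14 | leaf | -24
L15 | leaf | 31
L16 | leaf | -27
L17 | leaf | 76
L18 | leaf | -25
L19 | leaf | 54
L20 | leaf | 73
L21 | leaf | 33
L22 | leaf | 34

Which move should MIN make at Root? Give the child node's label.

D (MIN): min(65, 54) = 54
E (MIN): min(7, -14) = -14
F (MIN): min(-40, -73) = -73
A (MAX): max(54, -14, -73) = 54
G (MIN): min(67, -55, 18) = -55
H (MIN): min(-7, -75, 30) = -75
J (MIN): min(62, -24, 31) = -24
B (MAX): max(-55, -75, -24) = -24
K (MIN): min(-27, 76) = -27
L (MIN): min(-25, 54) = -25
M (MIN): min(73, 33, 34) = 33
C (MAX): max(-27, -25, 33) = 33
Root (MIN): min(54, -24, 33) = -24
MIN at Root wants the lowest of {A=54, B=-24, C=33}, so chooses B.

B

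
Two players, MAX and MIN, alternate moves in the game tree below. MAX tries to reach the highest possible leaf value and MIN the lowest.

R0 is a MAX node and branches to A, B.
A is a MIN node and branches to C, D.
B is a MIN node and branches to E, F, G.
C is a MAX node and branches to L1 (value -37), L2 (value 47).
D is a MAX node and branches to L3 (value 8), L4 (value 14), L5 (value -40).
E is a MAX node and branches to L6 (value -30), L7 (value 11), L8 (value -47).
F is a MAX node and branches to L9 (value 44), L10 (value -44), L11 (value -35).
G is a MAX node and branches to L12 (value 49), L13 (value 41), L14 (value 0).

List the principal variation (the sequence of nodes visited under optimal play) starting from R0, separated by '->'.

C (MAX): max(-37, 47) = 47
D (MAX): max(8, 14, -40) = 14
A (MIN): min(47, 14) = 14
E (MAX): max(-30, 11, -47) = 11
F (MAX): max(44, -44, -35) = 44
G (MAX): max(49, 41, 0) = 49
B (MIN): min(11, 44, 49) = 11
R0 (MAX): max(14, 11) = 14
At R0, MAX picks A (highest: 14).
At A, MIN picks D (lowest: 14).
At D, MAX picks L4 (highest: 14).
Terminal value 14.

R0 -> A -> D -> L4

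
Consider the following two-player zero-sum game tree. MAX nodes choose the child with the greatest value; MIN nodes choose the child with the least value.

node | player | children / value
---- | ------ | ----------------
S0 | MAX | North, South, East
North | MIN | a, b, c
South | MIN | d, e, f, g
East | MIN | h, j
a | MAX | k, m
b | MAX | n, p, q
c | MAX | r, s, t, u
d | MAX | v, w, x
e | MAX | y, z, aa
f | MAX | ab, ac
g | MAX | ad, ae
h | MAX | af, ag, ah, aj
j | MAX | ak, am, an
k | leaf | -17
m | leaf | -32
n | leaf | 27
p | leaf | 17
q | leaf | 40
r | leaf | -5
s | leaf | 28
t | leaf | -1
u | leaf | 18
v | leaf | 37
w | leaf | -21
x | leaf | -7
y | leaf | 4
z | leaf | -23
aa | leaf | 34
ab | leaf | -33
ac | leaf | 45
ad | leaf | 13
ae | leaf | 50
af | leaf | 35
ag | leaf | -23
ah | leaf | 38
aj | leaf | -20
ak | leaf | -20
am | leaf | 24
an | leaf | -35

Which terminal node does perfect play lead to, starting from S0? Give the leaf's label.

aa

a (MAX): max(-17, -32) = -17
b (MAX): max(27, 17, 40) = 40
c (MAX): max(-5, 28, -1, 18) = 28
North (MIN): min(-17, 40, 28) = -17
d (MAX): max(37, -21, -7) = 37
e (MAX): max(4, -23, 34) = 34
f (MAX): max(-33, 45) = 45
g (MAX): max(13, 50) = 50
South (MIN): min(37, 34, 45, 50) = 34
h (MAX): max(35, -23, 38, -20) = 38
j (MAX): max(-20, 24, -35) = 24
East (MIN): min(38, 24) = 24
S0 (MAX): max(-17, 34, 24) = 34
At S0, MAX picks South (highest: 34).
At South, MIN picks e (lowest: 34).
At e, MAX picks aa (highest: 34).
Terminal value 34.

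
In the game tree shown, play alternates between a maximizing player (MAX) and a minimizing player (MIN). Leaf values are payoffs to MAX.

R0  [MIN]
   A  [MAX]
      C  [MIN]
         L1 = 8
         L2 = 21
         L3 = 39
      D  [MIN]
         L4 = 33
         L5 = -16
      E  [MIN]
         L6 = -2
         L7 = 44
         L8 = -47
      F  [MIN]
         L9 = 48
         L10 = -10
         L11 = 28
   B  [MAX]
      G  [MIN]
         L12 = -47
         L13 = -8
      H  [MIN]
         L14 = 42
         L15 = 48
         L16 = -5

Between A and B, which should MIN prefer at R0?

C (MIN): min(8, 21, 39) = 8
D (MIN): min(33, -16) = -16
E (MIN): min(-2, 44, -47) = -47
F (MIN): min(48, -10, 28) = -10
A (MAX): max(8, -16, -47, -10) = 8
G (MIN): min(-47, -8) = -47
H (MIN): min(42, 48, -5) = -5
B (MAX): max(-47, -5) = -5
MIN prefers the lower value; A=8, B=-5. B is better since -5 < 8.

B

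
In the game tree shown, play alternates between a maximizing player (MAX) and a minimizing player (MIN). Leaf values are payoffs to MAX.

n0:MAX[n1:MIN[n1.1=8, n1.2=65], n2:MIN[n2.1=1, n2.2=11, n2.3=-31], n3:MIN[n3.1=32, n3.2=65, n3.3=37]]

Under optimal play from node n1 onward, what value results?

n1 (MIN): min(8, 65) = 8

8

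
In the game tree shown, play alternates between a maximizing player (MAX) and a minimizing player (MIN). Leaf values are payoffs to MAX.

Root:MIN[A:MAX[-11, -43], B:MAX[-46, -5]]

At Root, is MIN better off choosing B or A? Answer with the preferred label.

A

B (MAX): max(-46, -5) = -5
A (MAX): max(-11, -43) = -11
MIN prefers the lower value; B=-5, A=-11. A is better since -11 < -5.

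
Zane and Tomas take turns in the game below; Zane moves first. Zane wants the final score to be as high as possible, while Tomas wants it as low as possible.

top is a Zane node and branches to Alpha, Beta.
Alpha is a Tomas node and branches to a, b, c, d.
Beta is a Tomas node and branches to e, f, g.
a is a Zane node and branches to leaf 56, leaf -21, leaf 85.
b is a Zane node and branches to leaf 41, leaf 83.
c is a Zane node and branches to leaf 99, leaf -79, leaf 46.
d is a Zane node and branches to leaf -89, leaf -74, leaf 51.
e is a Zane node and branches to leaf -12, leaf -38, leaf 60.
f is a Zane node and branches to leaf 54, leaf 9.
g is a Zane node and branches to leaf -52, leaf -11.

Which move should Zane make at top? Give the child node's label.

Alpha

a (Zane): max(56, -21, 85) = 85
b (Zane): max(41, 83) = 83
c (Zane): max(99, -79, 46) = 99
d (Zane): max(-89, -74, 51) = 51
Alpha (Tomas): min(85, 83, 99, 51) = 51
e (Zane): max(-12, -38, 60) = 60
f (Zane): max(54, 9) = 54
g (Zane): max(-52, -11) = -11
Beta (Tomas): min(60, 54, -11) = -11
top (Zane): max(51, -11) = 51
Zane at top wants the highest of {Alpha=51, Beta=-11}, so chooses Alpha.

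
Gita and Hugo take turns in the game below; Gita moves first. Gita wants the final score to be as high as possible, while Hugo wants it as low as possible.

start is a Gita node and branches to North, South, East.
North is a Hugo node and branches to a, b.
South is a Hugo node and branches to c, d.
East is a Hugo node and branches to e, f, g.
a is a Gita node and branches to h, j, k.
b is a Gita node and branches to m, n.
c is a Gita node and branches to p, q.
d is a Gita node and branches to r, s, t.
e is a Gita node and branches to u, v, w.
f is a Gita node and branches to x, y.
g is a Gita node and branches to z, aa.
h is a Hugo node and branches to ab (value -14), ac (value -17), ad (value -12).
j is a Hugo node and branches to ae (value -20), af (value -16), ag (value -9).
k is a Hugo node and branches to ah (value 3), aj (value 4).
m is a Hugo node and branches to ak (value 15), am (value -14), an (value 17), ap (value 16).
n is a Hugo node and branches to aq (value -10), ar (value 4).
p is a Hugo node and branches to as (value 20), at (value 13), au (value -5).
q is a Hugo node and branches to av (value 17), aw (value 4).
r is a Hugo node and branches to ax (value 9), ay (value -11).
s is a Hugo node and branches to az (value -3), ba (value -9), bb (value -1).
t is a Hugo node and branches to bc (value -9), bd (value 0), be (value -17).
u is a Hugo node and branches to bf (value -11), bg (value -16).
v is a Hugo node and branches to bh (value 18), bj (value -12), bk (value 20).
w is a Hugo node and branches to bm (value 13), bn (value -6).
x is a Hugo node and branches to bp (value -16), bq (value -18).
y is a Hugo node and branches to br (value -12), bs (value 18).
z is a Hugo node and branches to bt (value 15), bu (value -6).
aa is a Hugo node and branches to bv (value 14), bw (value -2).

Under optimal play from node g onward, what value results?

-2

z (Hugo): min(15, -6) = -6
aa (Hugo): min(14, -2) = -2
g (Gita): max(-6, -2) = -2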